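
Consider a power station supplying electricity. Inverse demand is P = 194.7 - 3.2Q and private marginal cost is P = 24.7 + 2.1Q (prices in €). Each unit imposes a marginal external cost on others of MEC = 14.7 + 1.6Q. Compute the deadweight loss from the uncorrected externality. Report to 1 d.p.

DWL = €315.9

Market equilibrium (private): 24.7 + 2.1Q = 194.7 - 3.2Q → Q_m = 32.0755.
Social marginal cost = private MC + MEC = 39.4 + 3.7Q.
Set SMC = demand: 39.4 + 3.7Q = 194.7 - 3.2Q → Q* = 22.5072.
Between Q* and Q_m the wedge SMC − demand runs linearly from 0 to MEC(Q_m), so the loss is a triangle.
DWL = ½ × 9.5683 × 66.0208 = 315.8534.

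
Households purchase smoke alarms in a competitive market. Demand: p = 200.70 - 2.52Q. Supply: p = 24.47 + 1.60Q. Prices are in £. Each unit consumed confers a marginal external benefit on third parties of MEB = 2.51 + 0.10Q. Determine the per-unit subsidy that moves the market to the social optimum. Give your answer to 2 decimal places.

Social marginal benefit = demand + MEB = 203.21 - 2.42Q.
Set SMB = MC: 203.21 - 2.42Q = 24.47 + 1.60Q → Q* = 44.4627.
The Pigouvian subsidy equals MEB at Q*: 2.51 + 0.10×44.4627 = 6.9563.

subsidy = £6.96 per unit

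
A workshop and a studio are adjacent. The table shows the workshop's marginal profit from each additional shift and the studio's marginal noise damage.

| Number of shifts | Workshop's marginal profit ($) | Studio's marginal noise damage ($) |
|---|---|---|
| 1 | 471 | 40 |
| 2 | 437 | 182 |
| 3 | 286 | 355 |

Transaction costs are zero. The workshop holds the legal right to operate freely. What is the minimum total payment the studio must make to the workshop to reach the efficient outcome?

$286

Left alone the workshop would choose level 3 (marginal profit stays positive).
Efficient level: k* = 2 (marginal profit ≥ marginal noise damage through 2).
The studio must at least cover the workshop's forgone profit from cutting 3→2: 286 = 286.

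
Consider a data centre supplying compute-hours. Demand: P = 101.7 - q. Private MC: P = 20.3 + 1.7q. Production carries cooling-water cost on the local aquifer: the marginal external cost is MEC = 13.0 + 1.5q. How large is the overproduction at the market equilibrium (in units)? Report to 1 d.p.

Market equilibrium (private): 20.3 + 1.7q = 101.7 - q → q_m = 30.1481.
Social marginal cost = private MC + MEC = 33.3 + 3.2q.
Set SMC = demand: 33.3 + 3.2q = 101.7 - q → q* = 16.2857.
Gap = |30.1481 − 16.2857| = 13.8624.

13.9 units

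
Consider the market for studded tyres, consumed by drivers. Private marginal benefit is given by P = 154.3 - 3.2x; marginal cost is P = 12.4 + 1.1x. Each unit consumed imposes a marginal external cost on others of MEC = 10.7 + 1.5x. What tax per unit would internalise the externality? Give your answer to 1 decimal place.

Social marginal benefit = demand − MEC = 143.6 - 4.7x.
Set SMB = MC: 143.6 - 4.7x = 12.4 + 1.1x → x* = 22.6207.
The Pigouvian tax equals MEC at x*: 10.7 + 1.5×22.6207 = 44.6311.

tax = 44.6 per unit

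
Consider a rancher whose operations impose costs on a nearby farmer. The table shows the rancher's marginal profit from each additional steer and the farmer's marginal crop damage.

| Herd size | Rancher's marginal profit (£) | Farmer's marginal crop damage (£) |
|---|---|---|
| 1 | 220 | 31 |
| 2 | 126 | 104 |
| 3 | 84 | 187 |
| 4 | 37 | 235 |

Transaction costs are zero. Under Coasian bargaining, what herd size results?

2

Bargaining reaches the level where marginal profit last exceeds marginal crop damage.
That holds through level 2 (126 ≥ 104) but not at 3 (84 < 187).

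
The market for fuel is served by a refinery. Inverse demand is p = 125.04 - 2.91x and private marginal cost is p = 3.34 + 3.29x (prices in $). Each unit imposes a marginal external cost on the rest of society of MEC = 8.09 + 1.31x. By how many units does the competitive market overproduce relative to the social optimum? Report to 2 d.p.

Market equilibrium (private): 3.34 + 3.29x = 125.04 - 2.91x → x_m = 19.6290.
Social marginal cost = private MC + MEC = 11.43 + 4.60x.
Set SMC = demand: 11.43 + 4.60x = 125.04 - 2.91x → x* = 15.1278.
Gap = |19.6290 − 15.1278| = 4.5012.

4.50 units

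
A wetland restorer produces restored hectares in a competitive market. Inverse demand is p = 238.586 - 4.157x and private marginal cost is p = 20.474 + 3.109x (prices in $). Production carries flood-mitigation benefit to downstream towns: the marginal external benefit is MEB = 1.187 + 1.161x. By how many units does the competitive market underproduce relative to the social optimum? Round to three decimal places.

5.903 units

Market equilibrium (private): 20.474 + 3.109x = 238.586 - 4.157x → x_m = 30.0182.
Social marginal cost = private MC − MEB = 19.287 + 1.948x.
Set SMC = demand: 19.287 + 1.948x = 238.586 - 4.157x → x* = 35.9212.
Gap = |30.0182 − 35.9212| = 5.9030.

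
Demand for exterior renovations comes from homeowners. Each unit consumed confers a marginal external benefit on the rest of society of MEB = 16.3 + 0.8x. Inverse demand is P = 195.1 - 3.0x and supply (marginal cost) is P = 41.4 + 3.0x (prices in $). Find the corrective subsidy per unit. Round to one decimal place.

Social marginal benefit = demand + MEB = 211.4 - 2.2x.
Set SMB = MC: 211.4 - 2.2x = 41.4 + 3.0x → x* = 32.6923.
The Pigouvian subsidy equals MEB at x*: 16.3 + 0.8×32.6923 = 42.4538.

subsidy = $42.5 per unit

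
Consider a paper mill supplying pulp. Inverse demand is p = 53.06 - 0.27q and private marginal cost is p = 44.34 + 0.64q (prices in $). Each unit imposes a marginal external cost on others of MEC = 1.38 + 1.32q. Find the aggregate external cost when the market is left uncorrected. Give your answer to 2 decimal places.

$73.83

Market equilibrium (private): 44.34 + 0.64q = 53.06 - 0.27q → q_m = 9.5824.
Total external cost = ∫₀^{q_m} (1.38 + 1.32q) dq = 1.38×9.5824 + ½×1.32×9.5824² = 73.8265.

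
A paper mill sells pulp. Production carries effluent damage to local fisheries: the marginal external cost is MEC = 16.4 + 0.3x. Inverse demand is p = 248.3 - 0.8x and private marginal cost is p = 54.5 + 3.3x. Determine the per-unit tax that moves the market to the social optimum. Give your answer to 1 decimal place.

tax = 28.5 per unit

Social marginal cost = private MC + MEC = 70.9 + 3.6x.
Set SMC = demand: 70.9 + 3.6x = 248.3 - 0.8x → x* = 40.3182.
The Pigouvian tax equals MEC at x*: 16.4 + 0.3×40.3182 = 28.4955.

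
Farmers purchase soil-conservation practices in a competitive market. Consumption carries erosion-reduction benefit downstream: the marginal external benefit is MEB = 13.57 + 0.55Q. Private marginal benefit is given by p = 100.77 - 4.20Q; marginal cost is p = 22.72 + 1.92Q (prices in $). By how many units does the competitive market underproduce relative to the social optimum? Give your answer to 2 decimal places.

Market equilibrium (private): 22.72 + 1.92Q = 100.77 - 4.20Q → Q_m = 12.7533.
Social marginal benefit = demand + MEB = 114.34 - 3.65Q.
Set SMB = MC: 114.34 - 3.65Q = 22.72 + 1.92Q → Q* = 16.4488.
Gap = |12.7533 − 16.4488| = 3.6955.

3.70 units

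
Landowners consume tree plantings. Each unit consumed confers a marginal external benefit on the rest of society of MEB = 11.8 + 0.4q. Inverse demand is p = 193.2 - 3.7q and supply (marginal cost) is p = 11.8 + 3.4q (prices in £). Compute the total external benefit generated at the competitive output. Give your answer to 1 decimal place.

£432.0

Market equilibrium (private): 11.8 + 3.4q = 193.2 - 3.7q → q_m = 25.5493.
Total external benefit = ∫₀^{q_m} (11.8 + 0.4q) dq = 11.8×25.5493 + ½×0.4×25.5493² = 432.0351.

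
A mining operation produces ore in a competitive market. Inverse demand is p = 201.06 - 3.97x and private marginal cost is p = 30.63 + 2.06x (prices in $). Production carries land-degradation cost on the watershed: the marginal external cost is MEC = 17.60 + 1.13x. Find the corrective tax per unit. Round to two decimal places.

Social marginal cost = private MC + MEC = 48.23 + 3.19x.
Set SMC = demand: 48.23 + 3.19x = 201.06 - 3.97x → x* = 21.3450.
The Pigouvian tax equals MEC at x*: 17.60 + 1.13×21.3450 = 41.7199.

tax = $41.72 per unit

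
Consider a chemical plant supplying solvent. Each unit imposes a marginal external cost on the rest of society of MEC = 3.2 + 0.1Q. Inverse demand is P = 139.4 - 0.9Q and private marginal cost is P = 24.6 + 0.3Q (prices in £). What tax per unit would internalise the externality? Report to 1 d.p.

Social marginal cost = private MC + MEC = 27.8 + 0.4Q.
Set SMC = demand: 27.8 + 0.4Q = 139.4 - 0.9Q → Q* = 85.8462.
The Pigouvian tax equals MEC at Q*: 3.2 + 0.1×85.8462 = 11.7846.

tax = £11.8 per unit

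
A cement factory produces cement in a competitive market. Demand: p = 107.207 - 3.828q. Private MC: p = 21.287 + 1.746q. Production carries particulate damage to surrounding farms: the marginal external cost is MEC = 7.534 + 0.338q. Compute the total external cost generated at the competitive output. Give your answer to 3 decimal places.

Market equilibrium (private): 21.287 + 1.746q = 107.207 - 3.828q → q_m = 15.4144.
Total external cost = ∫₀^{q_m} (7.534 + 0.338q) dq = 7.534×15.4144 + ½×0.338×15.4144² = 156.2871.

156.287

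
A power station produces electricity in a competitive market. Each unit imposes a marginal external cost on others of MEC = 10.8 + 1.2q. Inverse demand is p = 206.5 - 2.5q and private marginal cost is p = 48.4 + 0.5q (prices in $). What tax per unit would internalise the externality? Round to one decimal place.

Social marginal cost = private MC + MEC = 59.2 + 1.7q.
Set SMC = demand: 59.2 + 1.7q = 206.5 - 2.5q → q* = 35.0714.
The Pigouvian tax equals MEC at q*: 10.8 + 1.2×35.0714 = 52.8857.

tax = $52.9 per unit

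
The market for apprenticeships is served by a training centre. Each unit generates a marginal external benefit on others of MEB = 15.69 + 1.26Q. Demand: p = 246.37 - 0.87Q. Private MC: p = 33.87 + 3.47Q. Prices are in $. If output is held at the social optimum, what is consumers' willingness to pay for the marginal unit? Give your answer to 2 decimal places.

P = $181.91

Social marginal cost = private MC − MEB = 18.18 + 2.21Q.
Set SMC = demand: 18.18 + 2.21Q = 246.37 - 0.87Q → Q* = 74.0877.
Consumer price on the demand curve at Q*: 246.37 − 0.87×74.0877 = 181.9137.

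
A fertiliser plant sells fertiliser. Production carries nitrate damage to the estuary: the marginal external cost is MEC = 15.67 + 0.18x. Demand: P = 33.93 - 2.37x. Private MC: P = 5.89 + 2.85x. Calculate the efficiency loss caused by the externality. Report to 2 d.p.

DWL = 25.63

Market equilibrium (private): 5.89 + 2.85x = 33.93 - 2.37x → x_m = 5.3716.
Social marginal cost = private MC + MEC = 21.56 + 3.03x.
Set SMC = demand: 21.56 + 3.03x = 33.93 - 2.37x → x* = 2.2907.
Between x* and x_m the wedge SMC − demand runs linearly from 0 to MEC(x_m), so the loss is a triangle.
DWL = ½ × 3.0809 × 16.6369 = 25.6283.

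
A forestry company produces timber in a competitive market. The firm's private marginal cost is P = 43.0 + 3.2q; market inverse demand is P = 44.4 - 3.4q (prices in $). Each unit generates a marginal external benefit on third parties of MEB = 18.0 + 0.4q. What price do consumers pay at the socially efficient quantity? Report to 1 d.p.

Social marginal cost = private MC − MEB = 25.0 + 2.8q.
Set SMC = demand: 25.0 + 2.8q = 44.4 - 3.4q → q* = 3.1290.
Consumer price on the demand curve at q*: 44.4 − 3.4×3.1290 = 33.7614.

P = $33.8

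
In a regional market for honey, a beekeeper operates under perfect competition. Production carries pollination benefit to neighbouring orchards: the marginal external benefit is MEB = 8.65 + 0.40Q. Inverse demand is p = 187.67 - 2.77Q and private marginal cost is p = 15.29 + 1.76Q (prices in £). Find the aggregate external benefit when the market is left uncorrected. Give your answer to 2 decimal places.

£618.76

Market equilibrium (private): 15.29 + 1.76Q = 187.67 - 2.77Q → Q_m = 38.0530.
Total external benefit = ∫₀^{Q_m} (8.65 + 0.40Q) dQ = 8.65×38.0530 + ½×0.40×38.0530² = 618.7646.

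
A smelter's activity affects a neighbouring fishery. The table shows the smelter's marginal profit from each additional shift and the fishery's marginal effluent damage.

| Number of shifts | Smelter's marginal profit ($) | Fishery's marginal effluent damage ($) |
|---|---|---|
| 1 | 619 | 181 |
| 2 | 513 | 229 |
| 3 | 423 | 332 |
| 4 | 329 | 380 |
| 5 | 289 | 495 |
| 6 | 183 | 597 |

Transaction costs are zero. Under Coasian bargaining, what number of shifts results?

Bargaining reaches the level where marginal profit last exceeds marginal effluent damage.
That holds through level 3 (423 ≥ 332) but not at 4 (329 < 380).

3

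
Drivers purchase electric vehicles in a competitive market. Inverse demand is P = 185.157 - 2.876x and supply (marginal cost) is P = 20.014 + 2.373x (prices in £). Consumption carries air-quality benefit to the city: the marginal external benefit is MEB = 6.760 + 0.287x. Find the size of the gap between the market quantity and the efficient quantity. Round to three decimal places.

3.182 units

Market equilibrium (private): 20.014 + 2.373x = 185.157 - 2.876x → x_m = 31.4618.
Social marginal benefit = demand + MEB = 191.917 - 2.589x.
Set SMB = MC: 191.917 - 2.589x = 20.014 + 2.373x → x* = 34.6439.
Gap = |31.4618 − 34.6439| = 3.1821.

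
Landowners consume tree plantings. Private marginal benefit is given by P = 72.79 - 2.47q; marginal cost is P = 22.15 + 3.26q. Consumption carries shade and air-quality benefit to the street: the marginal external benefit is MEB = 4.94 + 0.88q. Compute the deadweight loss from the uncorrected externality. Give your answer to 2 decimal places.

DWL = 16.67

Market equilibrium (private): 22.15 + 3.26q = 72.79 - 2.47q → q_m = 8.8377.
Social marginal benefit = demand + MEB = 77.73 - 1.59q.
Set SMB = MC: 77.73 - 1.59q = 22.15 + 3.26q → q* = 11.4598.
Height of the DWL triangle at q_m is SMB(q_m) − MC(q_m) = MEB(q_m) = 12.7172.
DWL = ½ × 2.6221 × 12.7172 = 16.6729.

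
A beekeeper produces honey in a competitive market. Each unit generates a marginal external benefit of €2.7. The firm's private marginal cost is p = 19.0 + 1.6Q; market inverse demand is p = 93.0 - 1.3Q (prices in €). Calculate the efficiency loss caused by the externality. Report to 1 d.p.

DWL = €1.3

Market equilibrium (private): 19.0 + 1.6Q = 93.0 - 1.3Q → Q_m = 25.5172.
Social marginal cost = private MC − MEB = 16.3 + 1.6Q.
Set SMC = demand: 16.3 + 1.6Q = 93.0 - 1.3Q → Q* = 26.4483.
The loss is the area between SMC and demand from Q* to Q_m; with linear curves that's a triangle of height MEB(Q_m).
DWL = ½ × 0.9311 × 2.7000 = 1.2570.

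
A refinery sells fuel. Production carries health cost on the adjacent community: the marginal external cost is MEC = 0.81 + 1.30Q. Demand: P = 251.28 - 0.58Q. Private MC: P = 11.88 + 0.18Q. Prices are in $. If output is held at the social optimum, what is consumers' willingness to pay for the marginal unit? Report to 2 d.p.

Social marginal cost = private MC + MEC = 12.69 + 1.48Q.
Set SMC = demand: 12.69 + 1.48Q = 251.28 - 0.58Q → Q* = 115.8204.
Consumer price on the demand curve at Q*: 251.28 − 0.58×115.8204 = 184.1042.

P = $184.10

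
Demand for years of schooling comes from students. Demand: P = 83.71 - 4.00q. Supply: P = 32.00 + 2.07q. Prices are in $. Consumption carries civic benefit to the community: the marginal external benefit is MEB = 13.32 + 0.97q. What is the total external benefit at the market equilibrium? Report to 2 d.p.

Market equilibrium (private): 32.00 + 2.07q = 83.71 - 4.00q → q_m = 8.5189.
Total external benefit = ∫₀^{q_m} (13.32 + 0.97q) dq = 13.32×8.5189 + ½×0.97×8.5189² = 148.6690.

$148.67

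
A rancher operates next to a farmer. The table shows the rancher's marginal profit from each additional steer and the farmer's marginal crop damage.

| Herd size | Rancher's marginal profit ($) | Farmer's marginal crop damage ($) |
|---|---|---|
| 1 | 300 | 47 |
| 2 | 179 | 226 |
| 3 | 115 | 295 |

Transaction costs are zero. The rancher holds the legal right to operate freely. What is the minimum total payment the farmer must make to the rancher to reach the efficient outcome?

Left alone the rancher would choose level 3 (marginal profit stays positive).
Efficient level: k* = 1 (marginal profit ≥ marginal crop damage through 1).
The farmer must at least cover the rancher's forgone profit from cutting 3→1: 179 + 115 = 294.

$294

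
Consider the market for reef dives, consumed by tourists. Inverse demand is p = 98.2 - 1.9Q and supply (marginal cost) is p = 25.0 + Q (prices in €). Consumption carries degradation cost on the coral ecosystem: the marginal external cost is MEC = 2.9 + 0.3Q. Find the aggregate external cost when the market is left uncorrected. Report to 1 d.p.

€168.8

Market equilibrium (private): 25.0 + Q = 98.2 - 1.9Q → Q_m = 25.2414.
Total external cost = ∫₀^{Q_m} (2.9 + 0.3Q) dQ = 2.9×25.2414 + ½×0.3×25.2414² = 168.7693.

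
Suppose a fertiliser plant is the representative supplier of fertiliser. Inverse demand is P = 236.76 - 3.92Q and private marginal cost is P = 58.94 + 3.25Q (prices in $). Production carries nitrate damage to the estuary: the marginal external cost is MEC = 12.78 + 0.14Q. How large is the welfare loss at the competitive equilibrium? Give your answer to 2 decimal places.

Market equilibrium (private): 58.94 + 3.25Q = 236.76 - 3.92Q → Q_m = 24.8006.
Social marginal cost = private MC + MEC = 71.72 + 3.39Q.
Set SMC = demand: 71.72 + 3.39Q = 236.76 - 3.92Q → Q* = 22.5773.
Height of the DWL triangle at Q_m is SMC(Q_m) − demand(Q_m) = MEC(Q_m) = 16.2521.
DWL = ½ × 2.2233 × 16.2521 = 18.0666.

DWL = $18.07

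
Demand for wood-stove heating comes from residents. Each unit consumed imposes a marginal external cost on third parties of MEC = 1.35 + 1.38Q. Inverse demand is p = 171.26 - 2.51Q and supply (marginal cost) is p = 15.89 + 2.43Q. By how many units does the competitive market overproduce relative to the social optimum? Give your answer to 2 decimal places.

Market equilibrium (private): 15.89 + 2.43Q = 171.26 - 2.51Q → Q_m = 31.4514.
Social marginal benefit = demand − MEC = 169.91 - 3.89Q.
Set SMB = MC: 169.91 - 3.89Q = 15.89 + 2.43Q → Q* = 24.3703.
Gap = |31.4514 − 24.3703| = 7.0811.

7.08 units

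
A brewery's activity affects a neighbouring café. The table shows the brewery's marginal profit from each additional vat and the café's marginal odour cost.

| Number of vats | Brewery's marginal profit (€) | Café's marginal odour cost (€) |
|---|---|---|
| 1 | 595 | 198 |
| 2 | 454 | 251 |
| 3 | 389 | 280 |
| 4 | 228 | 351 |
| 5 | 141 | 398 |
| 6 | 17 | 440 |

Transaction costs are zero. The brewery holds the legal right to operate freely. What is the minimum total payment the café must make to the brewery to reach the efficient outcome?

Left alone the brewery would choose level 6 (marginal profit stays positive).
Efficient level: k* = 3 (marginal profit ≥ marginal odour cost through 3).
The café must at least cover the brewery's forgone profit from cutting 6→3: 228 + 141 + 17 = 386.

€386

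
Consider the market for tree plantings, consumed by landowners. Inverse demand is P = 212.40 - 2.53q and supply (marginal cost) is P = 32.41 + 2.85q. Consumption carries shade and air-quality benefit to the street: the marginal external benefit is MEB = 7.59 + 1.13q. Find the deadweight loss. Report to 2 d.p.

DWL = 242.43

Market equilibrium (private): 32.41 + 2.85q = 212.40 - 2.53q → q_m = 33.4554.
Social marginal benefit = demand + MEB = 219.99 - 1.40q.
Set SMB = MC: 219.99 - 1.40q = 32.41 + 2.85q → q* = 44.1365.
The welfare-loss triangle has base |q_m − q*| and height MEB(q_m) (the vertical gap between SMB and MC is zero at q* and MEB at q_m).
DWL = ½ × 10.6811 × 45.3946 = 242.4321.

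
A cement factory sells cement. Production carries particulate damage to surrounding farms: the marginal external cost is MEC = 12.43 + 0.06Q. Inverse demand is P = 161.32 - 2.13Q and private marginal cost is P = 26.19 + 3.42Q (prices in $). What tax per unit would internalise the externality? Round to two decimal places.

tax = $13.74 per unit

Social marginal cost = private MC + MEC = 38.62 + 3.48Q.
Set SMC = demand: 38.62 + 3.48Q = 161.32 - 2.13Q → Q* = 21.8717.
The Pigouvian tax equals MEC at Q*: 12.43 + 0.06×21.8717 = 13.7423.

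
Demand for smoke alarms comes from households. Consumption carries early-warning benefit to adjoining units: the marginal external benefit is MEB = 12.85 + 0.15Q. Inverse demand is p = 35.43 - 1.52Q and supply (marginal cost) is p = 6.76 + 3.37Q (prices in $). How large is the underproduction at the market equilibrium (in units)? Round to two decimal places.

Market equilibrium (private): 6.76 + 3.37Q = 35.43 - 1.52Q → Q_m = 5.8630.
Social marginal benefit = demand + MEB = 48.28 - 1.37Q.
Set SMB = MC: 48.28 - 1.37Q = 6.76 + 3.37Q → Q* = 8.7595.
Gap = |5.8630 − 8.7595| = 2.8965.

2.90 units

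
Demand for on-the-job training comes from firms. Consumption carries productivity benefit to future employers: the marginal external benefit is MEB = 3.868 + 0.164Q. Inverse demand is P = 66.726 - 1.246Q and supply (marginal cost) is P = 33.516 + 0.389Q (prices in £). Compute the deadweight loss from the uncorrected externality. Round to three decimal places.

DWL = £17.617

Market equilibrium (private): 33.516 + 0.389Q = 66.726 - 1.246Q → Q_m = 20.3119.
Social marginal benefit = demand + MEB = 70.594 - 1.082Q.
Set SMB = MC: 70.594 - 1.082Q = 33.516 + 0.389Q → Q* = 25.2060.
Height of the DWL triangle at Q_m is SMB(Q_m) − MC(Q_m) = MEB(Q_m) = 7.1992.
DWL = ½ × 4.8941 × 7.1992 = 17.6168.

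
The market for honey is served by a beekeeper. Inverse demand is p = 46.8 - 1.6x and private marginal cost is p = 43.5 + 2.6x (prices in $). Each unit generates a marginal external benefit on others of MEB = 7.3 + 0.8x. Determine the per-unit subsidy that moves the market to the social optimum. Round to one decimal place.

Social marginal cost = private MC − MEB = 36.2 + 1.8x.
Set SMC = demand: 36.2 + 1.8x = 46.8 - 1.6x → x* = 3.1176.
The Pigouvian subsidy equals MEB at x*: 7.3 + 0.8×3.1176 = 9.7941.

subsidy = $9.8 per unit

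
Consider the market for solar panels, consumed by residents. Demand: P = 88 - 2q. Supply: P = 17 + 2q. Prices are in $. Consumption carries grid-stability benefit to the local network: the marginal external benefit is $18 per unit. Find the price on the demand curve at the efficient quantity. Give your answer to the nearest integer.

Social marginal benefit = demand + MEB = 106 - 2q.
Set SMB = MC: 106 - 2q = 17 + 2q → q* = 22.2500.
Consumer price on the demand curve at q*: 88 − 2×22.2500 = 43.5000.

P = $44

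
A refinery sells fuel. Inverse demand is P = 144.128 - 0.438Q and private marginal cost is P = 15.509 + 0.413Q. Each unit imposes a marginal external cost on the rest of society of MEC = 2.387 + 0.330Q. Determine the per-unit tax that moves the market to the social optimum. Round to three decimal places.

tax = 37.659 per unit

Social marginal cost = private MC + MEC = 17.896 + 0.743Q.
Set SMC = demand: 17.896 + 0.743Q = 144.128 - 0.438Q → Q* = 106.8857.
The Pigouvian tax equals MEC at Q*: 2.387 + 0.330×106.8857 = 37.6593.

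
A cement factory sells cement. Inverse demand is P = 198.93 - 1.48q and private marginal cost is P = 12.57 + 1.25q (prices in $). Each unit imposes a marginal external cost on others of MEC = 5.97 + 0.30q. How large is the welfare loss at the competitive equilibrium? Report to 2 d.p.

DWL = $115.44

Market equilibrium (private): 12.57 + 1.25q = 198.93 - 1.48q → q_m = 68.2637.
Social marginal cost = private MC + MEC = 18.54 + 1.55q.
Set SMC = demand: 18.54 + 1.55q = 198.93 - 1.48q → q* = 59.5347.
Between q* and q_m the wedge SMC − demand runs linearly from 0 to MEC(q_m), so the loss is a triangle.
DWL = ½ × 8.7290 × 26.4491 = 115.4371.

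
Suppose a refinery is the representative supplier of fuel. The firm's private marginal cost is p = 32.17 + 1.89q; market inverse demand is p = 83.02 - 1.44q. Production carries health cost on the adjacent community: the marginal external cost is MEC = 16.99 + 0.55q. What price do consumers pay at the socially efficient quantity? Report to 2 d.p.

Social marginal cost = private MC + MEC = 49.16 + 2.44q.
Set SMC = demand: 49.16 + 2.44q = 83.02 - 1.44q → q* = 8.7268.
Consumer price on the demand curve at q*: 83.02 − 1.44×8.7268 = 70.4534.

P = 70.45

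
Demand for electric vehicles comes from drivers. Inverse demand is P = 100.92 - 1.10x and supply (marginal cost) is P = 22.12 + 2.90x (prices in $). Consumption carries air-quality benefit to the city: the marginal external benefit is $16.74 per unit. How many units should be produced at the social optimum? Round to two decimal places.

Social marginal benefit = demand + MEB = 117.66 - 1.10x.
Set SMB = MC: 117.66 - 1.10x = 22.12 + 2.90x → x* = 23.8850.

x* = 23.89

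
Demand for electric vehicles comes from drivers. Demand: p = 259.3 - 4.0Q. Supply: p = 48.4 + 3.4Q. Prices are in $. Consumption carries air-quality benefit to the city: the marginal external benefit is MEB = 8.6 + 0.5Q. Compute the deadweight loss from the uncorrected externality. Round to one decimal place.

DWL = $37.8

Market equilibrium (private): 48.4 + 3.4Q = 259.3 - 4.0Q → Q_m = 28.5000.
Social marginal benefit = demand + MEB = 267.9 - 3.5Q.
Set SMB = MC: 267.9 - 3.5Q = 48.4 + 3.4Q → Q* = 31.8116.
The welfare-loss triangle has base |Q_m − Q*| and height MEB(Q_m) (the vertical gap between SMB and MC is zero at Q* and MEB at Q_m).
DWL = ½ × 3.3116 × 22.8500 = 37.8350.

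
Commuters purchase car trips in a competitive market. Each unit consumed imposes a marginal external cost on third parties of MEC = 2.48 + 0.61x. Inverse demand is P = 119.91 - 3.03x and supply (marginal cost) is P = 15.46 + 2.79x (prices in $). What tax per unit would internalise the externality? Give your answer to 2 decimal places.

tax = $12.15 per unit

Social marginal benefit = demand − MEC = 117.43 - 3.64x.
Set SMB = MC: 117.43 - 3.64x = 15.46 + 2.79x → x* = 15.8585.
The Pigouvian tax equals MEC at x*: 2.48 + 0.61×15.8585 = 12.1537.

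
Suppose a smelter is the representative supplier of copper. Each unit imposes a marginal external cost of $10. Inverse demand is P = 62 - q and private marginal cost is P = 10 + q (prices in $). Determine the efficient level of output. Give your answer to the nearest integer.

Social marginal cost = private MC + MEC = 20 + q.
Set SMC = demand: 20 + q = 62 - q → q* = 21.0000.

q* = 21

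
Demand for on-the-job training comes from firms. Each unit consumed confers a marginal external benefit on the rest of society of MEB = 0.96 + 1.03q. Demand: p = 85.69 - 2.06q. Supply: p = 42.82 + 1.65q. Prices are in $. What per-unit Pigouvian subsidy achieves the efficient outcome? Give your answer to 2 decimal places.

subsidy = $17.81 per unit

Social marginal benefit = demand + MEB = 86.65 - 1.03q.
Set SMB = MC: 86.65 - 1.03q = 42.82 + 1.65q → q* = 16.3545.
The Pigouvian subsidy equals MEB at q*: 0.96 + 1.03×16.3545 = 17.8051.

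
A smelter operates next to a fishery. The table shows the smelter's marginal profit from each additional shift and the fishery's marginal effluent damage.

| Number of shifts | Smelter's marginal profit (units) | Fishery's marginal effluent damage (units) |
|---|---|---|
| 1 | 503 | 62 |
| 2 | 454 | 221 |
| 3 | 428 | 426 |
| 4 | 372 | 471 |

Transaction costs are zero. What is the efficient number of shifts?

Bargaining reaches the level where marginal profit last exceeds marginal effluent damage.
That holds through level 3 (428 ≥ 426) but not at 4 (372 < 471).

3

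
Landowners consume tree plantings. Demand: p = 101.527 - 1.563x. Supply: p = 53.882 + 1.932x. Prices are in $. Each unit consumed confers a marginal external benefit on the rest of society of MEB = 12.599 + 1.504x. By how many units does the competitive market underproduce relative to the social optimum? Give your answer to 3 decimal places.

Market equilibrium (private): 53.882 + 1.932x = 101.527 - 1.563x → x_m = 13.6323.
Social marginal benefit = demand + MEB = 114.126 - 0.059x.
Set SMB = MC: 114.126 - 0.059x = 53.882 + 1.932x → x* = 30.2582.
Gap = |13.6323 − 30.2582| = 16.6259.

16.626 units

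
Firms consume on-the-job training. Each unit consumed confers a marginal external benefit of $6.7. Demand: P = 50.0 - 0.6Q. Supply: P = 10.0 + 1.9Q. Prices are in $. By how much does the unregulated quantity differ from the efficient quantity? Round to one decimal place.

Market equilibrium (private): 10.0 + 1.9Q = 50.0 - 0.6Q → Q_m = 16.0000.
Social marginal benefit = demand + MEB = 56.7 - 0.6Q.
Set SMB = MC: 56.7 - 0.6Q = 10.0 + 1.9Q → Q* = 18.6800.
Gap = |16.0000 − 18.6800| = 2.6800.

2.7 units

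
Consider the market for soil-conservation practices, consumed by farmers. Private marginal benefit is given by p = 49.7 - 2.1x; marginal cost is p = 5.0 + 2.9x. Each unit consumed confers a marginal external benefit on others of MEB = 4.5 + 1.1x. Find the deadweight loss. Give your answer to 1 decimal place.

DWL = 26.3

Market equilibrium (private): 5.0 + 2.9x = 49.7 - 2.1x → x_m = 8.9400.
Social marginal benefit = demand + MEB = 54.2 - x.
Set SMB = MC: 54.2 - x = 5.0 + 2.9x → x* = 12.6154.
The welfare-loss triangle has base |x_m − x*| and height MEB(x_m) (the vertical gap between SMB and MC is zero at x* and MEB at x_m).
DWL = ½ × 3.6754 × 14.3340 = 26.3416.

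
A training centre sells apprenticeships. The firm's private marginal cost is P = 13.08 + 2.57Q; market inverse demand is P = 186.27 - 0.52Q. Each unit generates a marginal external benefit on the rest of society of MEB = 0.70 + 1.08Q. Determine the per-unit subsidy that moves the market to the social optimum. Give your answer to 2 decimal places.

Social marginal cost = private MC − MEB = 12.38 + 1.49Q.
Set SMC = demand: 12.38 + 1.49Q = 186.27 - 0.52Q → Q* = 86.5124.
The Pigouvian subsidy equals MEB at Q*: 0.70 + 1.08×86.5124 = 94.1334.

subsidy = 94.13 per unit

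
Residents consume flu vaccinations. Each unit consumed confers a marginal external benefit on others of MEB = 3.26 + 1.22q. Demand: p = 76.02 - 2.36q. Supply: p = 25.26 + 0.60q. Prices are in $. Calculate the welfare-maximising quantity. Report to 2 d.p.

Social marginal benefit = demand + MEB = 79.28 - 1.14q.
Set SMB = MC: 79.28 - 1.14q = 25.26 + 0.60q → q* = 31.0460.

q* = 31.05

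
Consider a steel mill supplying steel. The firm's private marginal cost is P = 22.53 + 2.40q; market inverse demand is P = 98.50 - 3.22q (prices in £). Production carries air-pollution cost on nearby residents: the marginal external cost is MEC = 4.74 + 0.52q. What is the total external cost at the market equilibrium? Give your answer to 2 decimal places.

£111.58

Market equilibrium (private): 22.53 + 2.40q = 98.50 - 3.22q → q_m = 13.5178.
Total external cost = ∫₀^{q_m} (4.74 + 0.52q) dq = 4.74×13.5178 + ½×0.52×13.5178² = 111.5844.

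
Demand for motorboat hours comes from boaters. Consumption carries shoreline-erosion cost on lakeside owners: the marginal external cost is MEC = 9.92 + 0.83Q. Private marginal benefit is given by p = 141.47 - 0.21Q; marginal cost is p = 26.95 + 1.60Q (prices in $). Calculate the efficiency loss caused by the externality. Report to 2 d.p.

DWL = $738.27

Market equilibrium (private): 26.95 + 1.60Q = 141.47 - 0.21Q → Q_m = 63.2707.
Social marginal benefit = demand − MEC = 131.55 - 1.04Q.
Set SMB = MC: 131.55 - 1.04Q = 26.95 + 1.60Q → Q* = 39.6212.
The loss is the area between SMB and MC from Q* to Q_m; with linear curves that's a triangle of height MEC(Q_m).
DWL = ½ × 23.6495 × 62.4347 = 738.2747.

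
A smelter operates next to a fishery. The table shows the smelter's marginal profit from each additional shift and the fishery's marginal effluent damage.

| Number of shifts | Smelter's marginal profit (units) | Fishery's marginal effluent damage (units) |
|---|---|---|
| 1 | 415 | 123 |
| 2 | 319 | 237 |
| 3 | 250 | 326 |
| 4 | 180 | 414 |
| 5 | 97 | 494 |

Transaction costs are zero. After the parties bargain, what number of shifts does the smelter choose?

Bargaining reaches the level where marginal profit last exceeds marginal effluent damage.
That holds through level 2 (319 ≥ 237) but not at 3 (250 < 326).

2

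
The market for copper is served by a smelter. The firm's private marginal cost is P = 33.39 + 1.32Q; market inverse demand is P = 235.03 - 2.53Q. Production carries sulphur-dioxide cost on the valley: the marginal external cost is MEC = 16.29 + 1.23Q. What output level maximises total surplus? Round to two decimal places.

Q* = 36.49

Social marginal cost = private MC + MEC = 49.68 + 2.55Q.
Set SMC = demand: 49.68 + 2.55Q = 235.03 - 2.53Q → Q* = 36.4862.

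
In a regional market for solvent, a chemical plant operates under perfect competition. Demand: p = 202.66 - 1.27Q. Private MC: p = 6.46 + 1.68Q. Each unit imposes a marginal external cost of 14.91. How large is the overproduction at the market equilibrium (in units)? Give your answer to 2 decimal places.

5.05 units

Market equilibrium (private): 6.46 + 1.68Q = 202.66 - 1.27Q → Q_m = 66.5085.
Social marginal cost = private MC + MEC = 21.37 + 1.68Q.
Set SMC = demand: 21.37 + 1.68Q = 202.66 - 1.27Q → Q* = 61.4542.
Gap = |66.5085 − 61.4542| = 5.0543.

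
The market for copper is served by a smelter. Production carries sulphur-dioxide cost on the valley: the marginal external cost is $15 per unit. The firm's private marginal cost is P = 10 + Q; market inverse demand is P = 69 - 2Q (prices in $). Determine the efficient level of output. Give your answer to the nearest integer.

Social marginal cost = private MC + MEC = 25 + Q.
Set SMC = demand: 25 + Q = 69 - 2Q → Q* = 14.6667.

Q* = 15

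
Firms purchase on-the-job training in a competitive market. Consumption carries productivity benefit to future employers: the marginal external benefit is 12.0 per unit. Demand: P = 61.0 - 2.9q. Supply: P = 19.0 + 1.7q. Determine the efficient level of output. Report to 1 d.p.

Social marginal benefit = demand + MEB = 73.0 - 2.9q.
Set SMB = MC: 73.0 - 2.9q = 19.0 + 1.7q → q* = 11.7391.

q* = 11.7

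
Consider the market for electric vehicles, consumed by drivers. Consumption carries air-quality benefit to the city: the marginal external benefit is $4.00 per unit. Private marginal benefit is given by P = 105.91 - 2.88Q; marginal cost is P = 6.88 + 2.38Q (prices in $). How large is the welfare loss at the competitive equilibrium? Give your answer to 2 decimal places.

DWL = $1.52

Market equilibrium (private): 6.88 + 2.38Q = 105.91 - 2.88Q → Q_m = 18.8270.
Social marginal benefit = demand + MEB = 109.91 - 2.88Q.
Set SMB = MC: 109.91 - 2.88Q = 6.88 + 2.38Q → Q* = 19.5875.
Height of the DWL triangle at Q_m is SMB(Q_m) − MC(Q_m) = MEB(Q_m) = 4.0000.
DWL = ½ × 0.7605 × 4.0000 = 1.5210.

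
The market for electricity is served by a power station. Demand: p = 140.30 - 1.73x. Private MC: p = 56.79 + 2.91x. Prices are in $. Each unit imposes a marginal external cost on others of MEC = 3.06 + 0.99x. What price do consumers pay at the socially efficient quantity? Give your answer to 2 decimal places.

P = $115.58

Social marginal cost = private MC + MEC = 59.85 + 3.90x.
Set SMC = demand: 59.85 + 3.90x = 140.30 - 1.73x → x* = 14.2895.
Consumer price on the demand curve at x*: 140.30 − 1.73×14.2895 = 115.5792.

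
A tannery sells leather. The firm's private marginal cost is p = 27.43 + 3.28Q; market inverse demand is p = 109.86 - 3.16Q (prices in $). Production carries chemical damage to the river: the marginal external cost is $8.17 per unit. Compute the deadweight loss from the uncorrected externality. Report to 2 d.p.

DWL = $5.18

Market equilibrium (private): 27.43 + 3.28Q = 109.86 - 3.16Q → Q_m = 12.7997.
Social marginal cost = private MC + MEC = 35.60 + 3.28Q.
Set SMC = demand: 35.60 + 3.28Q = 109.86 - 3.16Q → Q* = 11.5311.
Height of the DWL triangle at Q_m is SMC(Q_m) − demand(Q_m) = MEC(Q_m) = 8.1700.
DWL = ½ × 1.2686 × 8.1700 = 5.1822.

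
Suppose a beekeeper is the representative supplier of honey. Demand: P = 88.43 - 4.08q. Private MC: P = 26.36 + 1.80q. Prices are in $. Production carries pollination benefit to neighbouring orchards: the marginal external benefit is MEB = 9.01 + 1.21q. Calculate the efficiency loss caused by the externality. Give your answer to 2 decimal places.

DWL = $50.80

Market equilibrium (private): 26.36 + 1.80q = 88.43 - 4.08q → q_m = 10.5561.
Social marginal cost = private MC − MEB = 17.35 + 0.59q.
Set SMC = demand: 17.35 + 0.59q = 88.43 - 4.08q → q* = 15.2206.
The welfare-loss triangle has base |q_m − q*| and height MEB(q_m) (the vertical gap between SMC and demand is zero at q* and MEB at q_m).
DWL = ½ × 4.6645 × 21.7829 = 50.8032.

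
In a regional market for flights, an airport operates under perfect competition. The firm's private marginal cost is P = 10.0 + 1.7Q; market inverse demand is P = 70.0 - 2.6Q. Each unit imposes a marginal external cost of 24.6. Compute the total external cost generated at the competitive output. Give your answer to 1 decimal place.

343.3

Market equilibrium (private): 10.0 + 1.7Q = 70.0 - 2.6Q → Q_m = 13.9535.
Total external cost = MEC × Q_m = 24.6 × 13.9535 = 343.2561.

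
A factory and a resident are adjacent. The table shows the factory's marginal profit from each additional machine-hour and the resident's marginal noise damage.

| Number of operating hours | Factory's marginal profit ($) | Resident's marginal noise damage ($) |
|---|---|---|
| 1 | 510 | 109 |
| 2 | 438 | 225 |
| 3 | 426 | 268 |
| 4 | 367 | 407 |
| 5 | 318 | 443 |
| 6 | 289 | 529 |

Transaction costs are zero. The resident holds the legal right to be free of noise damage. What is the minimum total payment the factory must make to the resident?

$602

Efficient level: marginal profit ≥ marginal noise damage through level 3, so k* = 3.
With the resident holding the right, the factory must at least compensate total damage at k*: 109 + 225 + 268 = 602.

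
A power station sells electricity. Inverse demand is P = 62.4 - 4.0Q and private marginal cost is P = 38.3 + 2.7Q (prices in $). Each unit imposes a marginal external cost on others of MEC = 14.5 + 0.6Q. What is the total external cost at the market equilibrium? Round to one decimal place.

Market equilibrium (private): 38.3 + 2.7Q = 62.4 - 4.0Q → Q_m = 3.5970.
Total external cost = ∫₀^{Q_m} (14.5 + 0.6Q) dQ = 14.5×3.5970 + ½×0.6×3.5970² = 56.0380.

$56.0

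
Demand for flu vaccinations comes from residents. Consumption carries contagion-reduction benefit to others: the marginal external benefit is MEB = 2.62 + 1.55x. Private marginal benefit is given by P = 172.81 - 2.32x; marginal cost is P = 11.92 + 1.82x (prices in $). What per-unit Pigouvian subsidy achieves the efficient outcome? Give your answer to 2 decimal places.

subsidy = $100.47 per unit

Social marginal benefit = demand + MEB = 175.43 - 0.77x.
Set SMB = MC: 175.43 - 0.77x = 11.92 + 1.82x → x* = 63.1313.
The Pigouvian subsidy equals MEB at x*: 2.62 + 1.55×63.1313 = 100.4735.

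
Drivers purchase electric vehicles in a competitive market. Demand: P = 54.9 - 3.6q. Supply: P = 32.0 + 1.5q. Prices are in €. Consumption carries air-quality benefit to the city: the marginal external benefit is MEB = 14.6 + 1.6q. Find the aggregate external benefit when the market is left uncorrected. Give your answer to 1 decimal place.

€81.7

Market equilibrium (private): 32.0 + 1.5q = 54.9 - 3.6q → q_m = 4.4902.
Total external benefit = ∫₀^{q_m} (14.6 + 1.6q) dq = 14.6×4.4902 + ½×1.6×4.4902² = 81.6864.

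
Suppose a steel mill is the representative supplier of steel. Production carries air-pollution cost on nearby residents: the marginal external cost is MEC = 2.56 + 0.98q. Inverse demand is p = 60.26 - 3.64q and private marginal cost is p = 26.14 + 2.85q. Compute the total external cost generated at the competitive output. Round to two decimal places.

Market equilibrium (private): 26.14 + 2.85q = 60.26 - 3.64q → q_m = 5.2573.
Total external cost = ∫₀^{q_m} (2.56 + 0.98q) dq = 2.56×5.2573 + ½×0.98×5.2573² = 27.0019.

27.00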